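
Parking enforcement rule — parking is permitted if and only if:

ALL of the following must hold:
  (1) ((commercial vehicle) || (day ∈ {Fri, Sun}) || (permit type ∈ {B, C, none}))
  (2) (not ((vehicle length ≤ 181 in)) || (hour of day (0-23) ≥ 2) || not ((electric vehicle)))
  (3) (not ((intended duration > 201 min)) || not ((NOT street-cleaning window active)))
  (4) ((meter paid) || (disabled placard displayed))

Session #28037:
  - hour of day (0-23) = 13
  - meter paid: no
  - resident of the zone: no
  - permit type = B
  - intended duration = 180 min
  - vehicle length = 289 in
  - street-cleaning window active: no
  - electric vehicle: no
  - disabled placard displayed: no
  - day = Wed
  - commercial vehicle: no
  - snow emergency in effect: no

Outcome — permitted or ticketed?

Ticketed

Atomic conditions:
  commercial vehicle: no → false
  day ∈ {Fri, Sun}: Wed is not in the set → false
  permit type ∈ {B, C, none}: B is in the set → true
  vehicle length ≤ 181 in: 289 ≤ 181 is false
  hour of day (0-23) ≥ 2: 13 ≥ 2 is true
  electric vehicle: no → false
  intended duration > 201 min: 180 > 201 is false
  NOT street-cleaning window active: no → true
  meter paid: no → false
  disabled placard displayed: no → false
Combine:
[1] false OR false OR true = true
[2.1] NOT false = true
[2.3] NOT false = true
[2] true OR true OR true = true
[3.1] NOT false = true
[3.2] NOT true = false
[3] true OR false = true
[4] false OR false = false
[root] true AND true AND true AND false = false
Overall: false → ticketed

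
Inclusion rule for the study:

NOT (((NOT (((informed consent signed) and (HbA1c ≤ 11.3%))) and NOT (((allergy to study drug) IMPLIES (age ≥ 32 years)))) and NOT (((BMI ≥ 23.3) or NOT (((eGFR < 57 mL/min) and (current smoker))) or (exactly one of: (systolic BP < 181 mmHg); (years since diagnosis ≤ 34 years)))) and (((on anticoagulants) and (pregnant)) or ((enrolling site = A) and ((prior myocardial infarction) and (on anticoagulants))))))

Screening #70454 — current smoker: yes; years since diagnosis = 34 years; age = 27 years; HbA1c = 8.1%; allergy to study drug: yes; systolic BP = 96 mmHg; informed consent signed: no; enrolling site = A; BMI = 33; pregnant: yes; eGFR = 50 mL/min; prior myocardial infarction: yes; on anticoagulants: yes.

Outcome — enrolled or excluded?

Enrolled

Atomic conditions:
  informed consent signed: no → false
  HbA1c ≤ 11.3%: 8.1 ≤ 11.3 is true
  allergy to study drug: yes → true
  age ≥ 32 years: 27 ≥ 32 is false
  BMI ≥ 23.3: 33 ≥ 23.3 is true
  eGFR < 57 mL/min: 50 < 57 is true
  current smoker: yes → true
  systolic BP < 181 mmHg: 96 < 181 is true
  years since diagnosis ≤ 34 years: 34 ≤ 34 is true
  on anticoagulants: yes → true
  pregnant: yes → true
  enrolling site = A: A == A is true
  prior myocardial infarction: yes → true
Combine:
[1.1.1.1] false AND true = false
[1.1.1] NOT false = true
[1.1.2.1] true → false = false
[1.1.2] NOT false = true
[1.1] true AND true = true
[1.2.1.2.1] true AND true = true
[1.2.1.2] NOT true = false
[1.2.1.3] exactly-one(true, true) = false
[1.2.1] true OR false OR false = true
[1.2] NOT true = false
[1.3.1] true AND true = true
[1.3.2.2] true AND true = true
[1.3.2] true AND true = true
[1.3] true OR true = true
[1] true AND false AND true = false
[root] NOT false = true
Overall: true → enrolled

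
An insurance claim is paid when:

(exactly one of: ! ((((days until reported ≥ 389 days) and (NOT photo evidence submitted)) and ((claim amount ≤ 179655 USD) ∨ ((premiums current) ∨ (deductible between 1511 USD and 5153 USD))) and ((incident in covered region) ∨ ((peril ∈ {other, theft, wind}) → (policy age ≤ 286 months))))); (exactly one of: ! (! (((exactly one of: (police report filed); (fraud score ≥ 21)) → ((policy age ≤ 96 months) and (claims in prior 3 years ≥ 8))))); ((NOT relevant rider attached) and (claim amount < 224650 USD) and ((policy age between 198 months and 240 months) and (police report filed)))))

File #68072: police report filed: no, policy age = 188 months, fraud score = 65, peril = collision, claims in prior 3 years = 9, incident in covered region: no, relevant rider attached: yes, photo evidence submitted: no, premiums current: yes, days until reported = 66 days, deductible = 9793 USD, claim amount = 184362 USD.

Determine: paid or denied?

Paid

Atomic conditions:
  days until reported ≥ 389 days: 66 ≥ 389 is false
  NOT photo evidence submitted: no → true
  claim amount ≤ 179655 USD: 184362 ≤ 179655 is false
  premiums current: yes → true
  deductible between 1511 USD and 5153 USD: 9793 in [1511, 5153] is false
  incident in covered region: no → false
  peril ∈ {other, theft, wind}: collision is not in the set → false
  policy age ≤ 286 months: 188 ≤ 286 is true
  police report filed: no → false
  fraud score ≥ 21: 65 ≥ 21 is true
  policy age ≤ 96 months: 188 ≤ 96 is false
  claims in prior 3 years ≥ 8: 9 ≥ 8 is true
  NOT relevant rider attached: yes → false
  claim amount < 224650 USD: 184362 < 224650 is true
  policy age between 198 months and 240 months: 188 in [198, 240] is false
Combine:
[1.1.1] false AND true = false
[1.1.2.2] true OR false = true
[1.1.2] false OR true = true
[1.1.3.2] false → true (antecedent false ⇒ implication holds) = true
[1.1.3] false OR true = true
[1.1] false AND true AND true = false
[1] NOT false = true
[2.1.1.1.1] exactly-one(false, true) = true
[2.1.1.1.2] false AND true = false
[2.1.1.1] true → false = false
[2.1.1] NOT false = true
[2.1] NOT true = false
[2.2.3] false AND false = false
[2.2] false AND true AND false = false
[2] exactly-one(false, false) = false
[root] exactly-one(true, false) = true
Overall: true → paid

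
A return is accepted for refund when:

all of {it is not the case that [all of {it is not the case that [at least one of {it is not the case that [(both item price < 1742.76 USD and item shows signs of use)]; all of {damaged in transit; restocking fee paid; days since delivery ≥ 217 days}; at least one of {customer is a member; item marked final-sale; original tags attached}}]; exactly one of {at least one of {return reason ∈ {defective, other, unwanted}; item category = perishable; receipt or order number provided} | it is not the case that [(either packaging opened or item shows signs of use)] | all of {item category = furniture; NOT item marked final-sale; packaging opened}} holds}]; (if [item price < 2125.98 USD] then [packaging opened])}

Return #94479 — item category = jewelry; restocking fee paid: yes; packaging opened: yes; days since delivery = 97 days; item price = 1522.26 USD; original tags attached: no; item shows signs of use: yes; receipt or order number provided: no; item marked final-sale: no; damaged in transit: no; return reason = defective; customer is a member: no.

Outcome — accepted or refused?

Atomic conditions:
  item price < 1742.76 USD: 1522.26 < 1742.76 is true
  item shows signs of use: yes → true
  damaged in transit: no → false
  restocking fee paid: yes → true
  days since delivery ≥ 217 days: 97 ≥ 217 is false
  customer is a member: no → false
  item marked final-sale: no → false
  original tags attached: no → false
  return reason ∈ {defective, other, unwanted}: defective is in the set → true
  item category = perishable: jewelry == perishable is false
  receipt or order number provided: no → false
  packaging opened: yes → true
  item category = furniture: jewelry == furniture is false
  NOT item marked final-sale: no → true
  item price < 2125.98 USD: 1522.26 < 2125.98 is true
Combine:
[1.1.1.1.1.1] true AND true = true
[1.1.1.1.1] NOT true = false
[1.1.1.1.2] false AND true AND false = false
[1.1.1.1.3] false OR false OR false = false
[1.1.1.1] false OR false OR false = false
[1.1.1] NOT false = true
[1.1.2.1] true OR false OR false = true
[1.1.2.2.1] true OR true = true
[1.1.2.2] NOT true = false
[1.1.2.3] false AND true AND true = false
[1.1.2] exactly-one(true, false, false) = true
[1.1] true AND true = true
[1] NOT true = false
[2] true → true = true
[root] false AND true = false
Overall: false → refused

Refused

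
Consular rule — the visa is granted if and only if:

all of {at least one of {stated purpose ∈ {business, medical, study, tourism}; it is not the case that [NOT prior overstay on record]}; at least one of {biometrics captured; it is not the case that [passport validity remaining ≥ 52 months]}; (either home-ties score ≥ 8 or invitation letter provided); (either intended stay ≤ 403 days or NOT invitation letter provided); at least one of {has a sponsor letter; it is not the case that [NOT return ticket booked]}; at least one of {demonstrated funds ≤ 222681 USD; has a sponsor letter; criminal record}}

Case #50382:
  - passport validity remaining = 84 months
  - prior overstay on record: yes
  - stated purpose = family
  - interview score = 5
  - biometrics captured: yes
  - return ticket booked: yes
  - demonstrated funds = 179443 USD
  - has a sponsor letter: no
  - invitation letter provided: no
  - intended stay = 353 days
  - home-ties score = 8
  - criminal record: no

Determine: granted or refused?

Granted

Atomic conditions:
  stated purpose ∈ {business, medical, study, tourism}: family is not in the set → false
  NOT prior overstay on record: yes → false
  biometrics captured: yes → true
  passport validity remaining ≥ 52 months: 84 ≥ 52 is true
  home-ties score ≥ 8: 8 ≥ 8 is true
  invitation letter provided: no → false
  intended stay ≤ 403 days: 353 ≤ 403 is true
  NOT invitation letter provided: no → true
  has a sponsor letter: no → false
  NOT return ticket booked: yes → false
  demonstrated funds ≤ 222681 USD: 179443 ≤ 222681 is true
  criminal record: no → false
Combine:
[1.2] NOT false = true
[1] false OR true = true
[2.2] NOT true = false
[2] true OR false = true
[3] true OR false = true
[4] true OR true = true
[5.2] NOT false = true
[5] false OR true = true
[6] true OR false OR false = true
[root] true AND true AND true AND true AND true AND true = true
Overall: true → granted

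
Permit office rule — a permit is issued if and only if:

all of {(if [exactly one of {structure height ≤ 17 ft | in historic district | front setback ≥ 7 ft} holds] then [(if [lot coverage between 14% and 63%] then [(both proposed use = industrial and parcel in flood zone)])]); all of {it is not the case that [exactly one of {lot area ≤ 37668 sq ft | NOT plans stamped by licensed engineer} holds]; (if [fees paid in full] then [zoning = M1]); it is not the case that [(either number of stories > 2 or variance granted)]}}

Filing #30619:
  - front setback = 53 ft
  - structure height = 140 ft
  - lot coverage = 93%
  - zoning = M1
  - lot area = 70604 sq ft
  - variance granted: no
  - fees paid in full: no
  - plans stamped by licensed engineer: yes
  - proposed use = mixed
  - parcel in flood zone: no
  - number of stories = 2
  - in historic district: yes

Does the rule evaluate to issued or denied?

Atomic conditions:
  structure height ≤ 17 ft: 140 ≤ 17 is false
  in historic district: yes → true
  front setback ≥ 7 ft: 53 ≥ 7 is true
  lot coverage between 14% and 63%: 93 in [14, 63] is false
  proposed use = industrial: mixed == industrial is false
  parcel in flood zone: no → false
  lot area ≤ 37668 sq ft: 70604 ≤ 37668 is false
  NOT plans stamped by licensed engineer: yes → false
  fees paid in full: no → false
  zoning = M1: M1 == M1 is true
  number of stories > 2: 2 > 2 is false
  variance granted: no → false
Combine:
[1.1] exactly-one(false, true, true) = false
[1.2.2] false AND false = false
[1.2] false → false (antecedent false ⇒ implication holds) = true
[1] false → true (antecedent false ⇒ implication holds) = true
[2.1.1] exactly-one(false, false) = false
[2.1] NOT false = true
[2.2] false → true (antecedent false ⇒ implication holds) = true
[2.3.1] false OR false = false
[2.3] NOT false = true
[2] true AND true AND true = true
[root] true AND true = true
Overall: true → issued

Issued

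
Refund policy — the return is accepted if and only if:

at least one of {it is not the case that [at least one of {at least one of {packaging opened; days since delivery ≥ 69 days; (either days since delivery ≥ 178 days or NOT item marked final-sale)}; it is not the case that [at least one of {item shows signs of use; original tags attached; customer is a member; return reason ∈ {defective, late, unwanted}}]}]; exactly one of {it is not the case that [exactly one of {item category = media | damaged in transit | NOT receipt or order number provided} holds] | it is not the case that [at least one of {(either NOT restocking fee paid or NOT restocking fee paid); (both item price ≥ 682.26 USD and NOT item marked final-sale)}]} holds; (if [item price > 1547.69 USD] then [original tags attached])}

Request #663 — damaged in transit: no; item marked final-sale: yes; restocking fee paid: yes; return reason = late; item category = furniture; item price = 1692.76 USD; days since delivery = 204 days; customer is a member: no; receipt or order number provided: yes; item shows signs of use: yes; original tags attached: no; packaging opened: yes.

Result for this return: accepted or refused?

Refused

Atomic conditions:
  packaging opened: yes → true
  days since delivery ≥ 69 days: 204 ≥ 69 is true
  days since delivery ≥ 178 days: 204 ≥ 178 is true
  NOT item marked final-sale: yes → false
  item shows signs of use: yes → true
  original tags attached: no → false
  customer is a member: no → false
  return reason ∈ {defective, late, unwanted}: late is in the set → true
  item category = media: furniture == media is false
  damaged in transit: no → false
  NOT receipt or order number provided: yes → false
  NOT restocking fee paid: yes → false
  item price ≥ 682.26 USD: 1692.76 ≥ 682.26 is true
  item price > 1547.69 USD: 1692.76 > 1547.69 is true
Combine:
[1.1.1.3] true OR false = true
[1.1.1] true OR true OR true = true
[1.1.2.1] true OR false OR false OR true = true
[1.1.2] NOT true = false
[1.1] true OR false = true
[1] NOT true = false
[2.1.1] exactly-one(false, false, false) = false
[2.1] NOT false = true
[2.2.1.1] false OR false = false
[2.2.1.2] true AND false = false
[2.2.1] false OR false = false
[2.2] NOT false = true
[2] exactly-one(true, true) = false
[3] true → false = false
[root] false OR false OR false = false
Overall: false → refused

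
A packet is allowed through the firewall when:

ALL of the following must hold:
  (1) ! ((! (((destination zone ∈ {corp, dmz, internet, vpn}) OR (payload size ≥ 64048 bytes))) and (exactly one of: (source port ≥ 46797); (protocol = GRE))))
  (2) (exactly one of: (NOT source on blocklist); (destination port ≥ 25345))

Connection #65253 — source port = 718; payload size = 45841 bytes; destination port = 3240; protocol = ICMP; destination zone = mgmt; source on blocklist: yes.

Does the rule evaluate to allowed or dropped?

Atomic conditions:
  destination zone ∈ {corp, dmz, internet, vpn}: mgmt is not in the set → false
  payload size ≥ 64048 bytes: 45841 ≥ 64048 is false
  source port ≥ 46797: 718 ≥ 46797 is false
  protocol = GRE: ICMP == GRE is false
  NOT source on blocklist: yes → false
  destination port ≥ 25345: 3240 ≥ 25345 is false
Combine:
[1.1.1.1] false OR false = false
[1.1.1] NOT false = true
[1.1.2] exactly-one(false, false) = false
[1.1] true AND false = false
[1] NOT false = true
[2] exactly-one(false, false) = false
[root] true AND false = false
Overall: false → dropped

Dropped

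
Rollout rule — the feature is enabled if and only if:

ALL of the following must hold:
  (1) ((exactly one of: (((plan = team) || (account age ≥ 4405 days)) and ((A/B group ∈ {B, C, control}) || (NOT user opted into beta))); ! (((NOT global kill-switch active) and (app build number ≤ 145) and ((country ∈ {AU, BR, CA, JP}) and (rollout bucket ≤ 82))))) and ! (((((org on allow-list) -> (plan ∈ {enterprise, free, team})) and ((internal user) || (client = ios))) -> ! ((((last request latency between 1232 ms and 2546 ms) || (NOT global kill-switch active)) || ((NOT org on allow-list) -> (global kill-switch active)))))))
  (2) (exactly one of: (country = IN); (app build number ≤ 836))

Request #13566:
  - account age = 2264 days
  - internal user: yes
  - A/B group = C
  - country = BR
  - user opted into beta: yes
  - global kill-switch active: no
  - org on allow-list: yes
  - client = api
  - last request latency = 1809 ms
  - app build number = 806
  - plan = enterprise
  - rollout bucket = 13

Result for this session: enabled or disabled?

Atomic conditions:
  plan = team: enterprise == team is false
  account age ≥ 4405 days: 2264 ≥ 4405 is false
  A/B group ∈ {B, C, control}: C is in the set → true
  NOT user opted into beta: yes → false
  NOT global kill-switch active: no → true
  app build number ≤ 145: 806 ≤ 145 is false
  country ∈ {AU, BR, CA, JP}: BR is in the set → true
  rollout bucket ≤ 82: 13 ≤ 82 is true
  org on allow-list: yes → true
  plan ∈ {enterprise, free, team}: enterprise is in the set → true
  internal user: yes → true
  client = ios: api == ios is false
  last request latency between 1232 ms and 2546 ms: 1809 in [1232, 2546] is true
  NOT org on allow-list: yes → false
  global kill-switch active: no → false
  country = IN: BR == IN is false
  app build number ≤ 836: 806 ≤ 836 is true
Combine:
[1.1.1.1] false OR false = false
[1.1.1.2] true OR false = true
[1.1.1] false AND true = false
[1.1.2.1.3] true AND true = true
[1.1.2.1] true AND false AND true = false
[1.1.2] NOT false = true
[1.1] exactly-one(false, true) = true
[1.2.1.1.1] true → true = true
[1.2.1.1.2] true OR false = true
[1.2.1.1] true AND true = true
[1.2.1.2.1.1] true OR true = true
[1.2.1.2.1.2] false → false (antecedent false ⇒ implication holds) = true
[1.2.1.2.1] true OR true = true
[1.2.1.2] NOT true = false
[1.2.1] true → false = false
[1.2] NOT false = true
[1] true AND true = true
[2] exactly-one(false, true) = true
[root] true AND true = true
Overall: true → enabled

Enabled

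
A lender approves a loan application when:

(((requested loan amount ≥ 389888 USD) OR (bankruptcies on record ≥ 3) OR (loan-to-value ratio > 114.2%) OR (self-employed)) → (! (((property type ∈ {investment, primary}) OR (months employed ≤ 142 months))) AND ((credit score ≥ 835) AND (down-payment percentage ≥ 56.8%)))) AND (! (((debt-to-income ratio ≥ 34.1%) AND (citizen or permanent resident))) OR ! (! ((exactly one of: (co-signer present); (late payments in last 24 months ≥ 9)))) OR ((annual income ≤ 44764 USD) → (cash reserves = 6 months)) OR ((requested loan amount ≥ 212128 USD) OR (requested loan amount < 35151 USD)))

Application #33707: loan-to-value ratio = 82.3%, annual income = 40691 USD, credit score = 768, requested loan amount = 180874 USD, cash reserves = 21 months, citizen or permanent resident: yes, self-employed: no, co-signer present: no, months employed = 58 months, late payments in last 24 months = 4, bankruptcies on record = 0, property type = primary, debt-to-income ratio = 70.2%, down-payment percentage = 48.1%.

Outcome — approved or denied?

Atomic conditions:
  requested loan amount ≥ 389888 USD: 180874 ≥ 389888 is false
  bankruptcies on record ≥ 3: 0 ≥ 3 is false
  loan-to-value ratio > 114.2%: 82.3 > 114.2 is false
  self-employed: no → false
  property type ∈ {investment, primary}: primary is in the set → true
  months employed ≤ 142 months: 58 ≤ 142 is true
  credit score ≥ 835: 768 ≥ 835 is false
  down-payment percentage ≥ 56.8%: 48.1 ≥ 56.8 is false
  debt-to-income ratio ≥ 34.1%: 70.2 ≥ 34.1 is true
  citizen or permanent resident: yes → true
  co-signer present: no → false
  late payments in last 24 months ≥ 9: 4 ≥ 9 is false
  annual income ≤ 44764 USD: 40691 ≤ 44764 is true
  cash reserves = 6 months: 21 == 6 is false
  requested loan amount ≥ 212128 USD: 180874 ≥ 212128 is false
  requested loan amount < 35151 USD: 180874 < 35151 is false
Combine:
[1.1] false OR false OR false OR false = false
[1.2.1.1] true OR true = true
[1.2.1] NOT true = false
[1.2.2] false AND false = false
[1.2] false AND false = false
[1] false → false (antecedent false ⇒ implication holds) = true
[2.1.1] true AND true = true
[2.1] NOT true = false
[2.2.1.1] exactly-one(false, false) = false
[2.2.1] NOT false = true
[2.2] NOT true = false
[2.3] true → false = false
[2.4] false OR false = false
[2] false OR false OR false OR false = false
[root] true AND false = false
Overall: false → denied

Denied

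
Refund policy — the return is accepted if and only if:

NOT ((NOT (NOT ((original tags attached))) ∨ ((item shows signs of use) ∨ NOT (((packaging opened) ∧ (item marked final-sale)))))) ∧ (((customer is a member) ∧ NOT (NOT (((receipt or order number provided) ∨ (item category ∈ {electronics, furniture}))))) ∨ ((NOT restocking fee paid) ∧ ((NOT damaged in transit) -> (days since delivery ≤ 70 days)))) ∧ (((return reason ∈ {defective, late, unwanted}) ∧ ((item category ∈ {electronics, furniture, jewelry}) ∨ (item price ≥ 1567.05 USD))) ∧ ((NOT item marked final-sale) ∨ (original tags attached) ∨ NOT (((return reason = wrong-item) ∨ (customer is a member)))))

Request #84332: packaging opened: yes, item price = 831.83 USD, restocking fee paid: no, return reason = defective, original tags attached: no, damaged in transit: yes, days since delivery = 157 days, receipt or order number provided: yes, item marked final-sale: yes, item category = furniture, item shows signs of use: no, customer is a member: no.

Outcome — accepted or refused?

Atomic conditions:
  original tags attached: no → false
  item shows signs of use: no → false
  packaging opened: yes → true
  item marked final-sale: yes → true
  customer is a member: no → false
  receipt or order number provided: yes → true
  item category ∈ {electronics, furniture}: furniture is in the set → true
  NOT restocking fee paid: no → true
  NOT damaged in transit: yes → false
  days since delivery ≤ 70 days: 157 ≤ 70 is false
  return reason ∈ {defective, late, unwanted}: defective is in the set → true
  item category ∈ {electronics, furniture, jewelry}: furniture is in the set → true
  item price ≥ 1567.05 USD: 831.83 ≥ 1567.05 is false
  NOT item marked final-sale: yes → false
  return reason = wrong-item: defective == wrong-item is false
Combine:
[1.1.1.1] NOT false = true
[1.1.1] NOT true = false
[1.1.2.2.1] true AND true = true
[1.1.2.2] NOT true = false
[1.1.2] false OR false = false
[1.1] false OR false = false
[1] NOT false = true
[2.1.2.1.1] true OR true = true
[2.1.2.1] NOT true = false
[2.1.2] NOT false = true
[2.1] false AND true = false
[2.2.2] false → false (antecedent false ⇒ implication holds) = true
[2.2] true AND true = true
[2] false OR true = true
[3.1.2] true OR false = true
[3.1] true AND true = true
[3.2.3.1] false OR false = false
[3.2.3] NOT false = true
[3.2] false OR false OR true = true
[3] true AND true = true
[root] true AND true AND true = true
Overall: true → accepted

Accepted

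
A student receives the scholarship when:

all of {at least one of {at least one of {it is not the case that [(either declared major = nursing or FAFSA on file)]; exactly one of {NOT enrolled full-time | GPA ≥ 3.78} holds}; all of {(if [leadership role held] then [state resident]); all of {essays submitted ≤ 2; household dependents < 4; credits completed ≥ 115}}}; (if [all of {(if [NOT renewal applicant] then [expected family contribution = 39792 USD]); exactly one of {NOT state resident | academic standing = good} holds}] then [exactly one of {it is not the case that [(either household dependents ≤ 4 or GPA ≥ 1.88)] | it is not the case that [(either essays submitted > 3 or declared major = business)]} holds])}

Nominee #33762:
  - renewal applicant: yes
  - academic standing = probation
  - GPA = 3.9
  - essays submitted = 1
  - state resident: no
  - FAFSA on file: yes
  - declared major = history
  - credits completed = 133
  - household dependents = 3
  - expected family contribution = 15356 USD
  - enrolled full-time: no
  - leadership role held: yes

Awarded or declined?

Atomic conditions:
  declared major = nursing: history == nursing is false
  FAFSA on file: yes → true
  NOT enrolled full-time: no → true
  GPA ≥ 3.78: 3.9 ≥ 3.78 is true
  leadership role held: yes → true
  state resident: no → false
  essays submitted ≤ 2: 1 ≤ 2 is true
  household dependents < 4: 3 < 4 is true
  credits completed ≥ 115: 133 ≥ 115 is true
  NOT renewal applicant: yes → false
  expected family contribution = 39792 USD: 15356 == 39792 is false
  NOT state resident: no → true
  academic standing = good: probation == good is false
  household dependents ≤ 4: 3 ≤ 4 is true
  GPA ≥ 1.88: 3.9 ≥ 1.88 is true
  essays submitted > 3: 1 > 3 is false
  declared major = business: history == business is false
Combine:
[1.1.1.1] false OR true = true
[1.1.1] NOT true = false
[1.1.2] exactly-one(true, true) = false
[1.1] false OR false = false
[1.2.1] true → false = false
[1.2.2] true AND true AND true = true
[1.2] false AND true = false
[1] false OR false = false
[2.1.1] false → false (antecedent false ⇒ implication holds) = true
[2.1.2] exactly-one(true, false) = true
[2.1] true AND true = true
[2.2.1.1] true OR true = true
[2.2.1] NOT true = false
[2.2.2.1] false OR false = false
[2.2.2] NOT false = true
[2.2] exactly-one(false, true) = true
[2] true → true = true
[root] false AND true = false
Overall: false → declined

Declined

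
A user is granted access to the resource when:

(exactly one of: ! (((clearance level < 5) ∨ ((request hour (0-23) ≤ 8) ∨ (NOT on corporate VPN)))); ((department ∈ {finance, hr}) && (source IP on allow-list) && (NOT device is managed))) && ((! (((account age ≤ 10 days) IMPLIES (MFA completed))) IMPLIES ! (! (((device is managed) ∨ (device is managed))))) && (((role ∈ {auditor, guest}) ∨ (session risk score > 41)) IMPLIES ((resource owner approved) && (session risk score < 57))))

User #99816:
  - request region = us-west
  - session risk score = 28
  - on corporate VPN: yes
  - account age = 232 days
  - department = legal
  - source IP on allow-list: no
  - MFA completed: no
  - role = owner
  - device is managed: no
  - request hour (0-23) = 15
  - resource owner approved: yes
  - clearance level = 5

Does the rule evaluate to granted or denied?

Atomic conditions:
  clearance level < 5: 5 < 5 is false
  request hour (0-23) ≤ 8: 15 ≤ 8 is false
  NOT on corporate VPN: yes → false
  department ∈ {finance, hr}: legal is not in the set → false
  source IP on allow-list: no → false
  NOT device is managed: no → true
  account age ≤ 10 days: 232 ≤ 10 is false
  MFA completed: no → false
  device is managed: no → false
  role ∈ {auditor, guest}: owner is not in the set → false
  session risk score > 41: 28 > 41 is false
  resource owner approved: yes → true
  session risk score < 57: 28 < 57 is true
Combine:
[1.1.1.2] false OR false = false
[1.1.1] false OR false = false
[1.1] NOT false = true
[1.2] false AND false AND true = false
[1] exactly-one(true, false) = true
[2.1.1.1] false → false (antecedent false ⇒ implication holds) = true
[2.1.1] NOT true = false
[2.1.2.1.1] false OR false = false
[2.1.2.1] NOT false = true
[2.1.2] NOT true = false
[2.1] false → false (antecedent false ⇒ implication holds) = true
[2.2.1] false OR false = false
[2.2.2] true AND true = true
[2.2] false → true (antecedent false ⇒ implication holds) = true
[2] true AND true = true
[root] true AND true = true
Overall: true → granted

Granted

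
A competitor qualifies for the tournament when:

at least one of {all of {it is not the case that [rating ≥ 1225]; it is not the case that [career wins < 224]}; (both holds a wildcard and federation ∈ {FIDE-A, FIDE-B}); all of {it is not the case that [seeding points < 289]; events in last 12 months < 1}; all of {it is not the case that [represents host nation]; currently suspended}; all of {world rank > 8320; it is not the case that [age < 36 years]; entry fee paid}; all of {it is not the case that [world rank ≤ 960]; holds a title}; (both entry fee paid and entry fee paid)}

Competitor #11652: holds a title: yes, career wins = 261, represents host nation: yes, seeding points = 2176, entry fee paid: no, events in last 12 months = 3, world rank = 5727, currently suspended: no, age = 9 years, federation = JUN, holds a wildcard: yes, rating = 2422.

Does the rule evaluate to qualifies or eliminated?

Qualifies

Atomic conditions:
  rating ≥ 1225: 2422 ≥ 1225 is true
  career wins < 224: 261 < 224 is false
  holds a wildcard: yes → true
  federation ∈ {FIDE-A, FIDE-B}: JUN is not in the set → false
  seeding points < 289: 2176 < 289 is false
  events in last 12 months < 1: 3 < 1 is false
  represents host nation: yes → true
  currently suspended: no → false
  world rank > 8320: 5727 > 8320 is false
  age < 36 years: 9 < 36 is true
  entry fee paid: no → false
  world rank ≤ 960: 5727 ≤ 960 is false
  holds a title: yes → true
Combine:
[1.1] NOT true = false
[1.2] NOT false = true
[1] false AND true = false
[2] true AND false = false
[3.1] NOT false = true
[3] true AND false = false
[4.1] NOT true = false
[4] false AND false = false
[5.2] NOT true = false
[5] false AND false AND false = false
[6.1] NOT false = true
[6] true AND true = true
[7] false AND false = false
[root] false OR false OR false OR false OR false OR true OR false = true
Overall: true → qualifies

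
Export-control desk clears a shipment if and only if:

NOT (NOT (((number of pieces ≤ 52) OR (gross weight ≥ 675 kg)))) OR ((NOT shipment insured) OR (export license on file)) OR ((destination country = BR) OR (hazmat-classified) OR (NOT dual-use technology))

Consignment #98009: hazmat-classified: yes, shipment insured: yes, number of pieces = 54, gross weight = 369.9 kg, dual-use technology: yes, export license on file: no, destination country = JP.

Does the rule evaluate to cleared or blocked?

Cleared

Atomic conditions:
  number of pieces ≤ 52: 54 ≤ 52 is false
  gross weight ≥ 675 kg: 369.9 ≥ 675 is false
  NOT shipment insured: yes → false
  export license on file: no → false
  destination country = BR: JP == BR is false
  hazmat-classified: yes → true
  NOT dual-use technology: yes → false
Combine:
[1.1.1] false OR false = false
[1.1] NOT false = true
[1] NOT true = false
[2] false OR false = false
[3] false OR true OR false = true
[root] false OR false OR true = true
Overall: true → cleared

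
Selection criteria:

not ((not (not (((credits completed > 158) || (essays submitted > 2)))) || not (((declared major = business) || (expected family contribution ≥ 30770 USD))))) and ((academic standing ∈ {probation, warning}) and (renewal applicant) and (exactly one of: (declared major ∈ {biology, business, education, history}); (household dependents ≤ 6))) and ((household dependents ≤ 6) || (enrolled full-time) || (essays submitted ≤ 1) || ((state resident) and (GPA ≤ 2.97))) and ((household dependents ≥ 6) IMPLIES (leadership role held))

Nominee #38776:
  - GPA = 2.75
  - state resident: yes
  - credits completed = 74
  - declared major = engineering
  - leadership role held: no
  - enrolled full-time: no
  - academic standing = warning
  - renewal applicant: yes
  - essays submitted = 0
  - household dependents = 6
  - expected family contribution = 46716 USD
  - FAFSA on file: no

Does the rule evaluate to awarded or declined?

Atomic conditions:
  credits completed > 158: 74 > 158 is false
  essays submitted > 2: 0 > 2 is false
  declared major = business: engineering == business is false
  expected family contribution ≥ 30770 USD: 46716 ≥ 30770 is true
  academic standing ∈ {probation, warning}: warning is in the set → true
  renewal applicant: yes → true
  declared major ∈ {biology, business, education, history}: engineering is not in the set → false
  household dependents ≤ 6: 6 ≤ 6 is true
  enrolled full-time: no → false
  essays submitted ≤ 1: 0 ≤ 1 is true
  state resident: yes → true
  GPA ≤ 2.97: 2.75 ≤ 2.97 is true
  household dependents ≥ 6: 6 ≥ 6 is true
  leadership role held: no → false
Combine:
[1.1.1.1.1] false OR false = false
[1.1.1.1] NOT false = true
[1.1.1] NOT true = false
[1.1.2.1] false OR true = true
[1.1.2] NOT true = false
[1.1] false OR false = false
[1] NOT false = true
[2.3] exactly-one(false, true) = true
[2] true AND true AND true = true
[3.4] true AND true = true
[3] true OR false OR true OR true = true
[4] true → false = false
[root] true AND true AND true AND false = false
Overall: false → declined

Declined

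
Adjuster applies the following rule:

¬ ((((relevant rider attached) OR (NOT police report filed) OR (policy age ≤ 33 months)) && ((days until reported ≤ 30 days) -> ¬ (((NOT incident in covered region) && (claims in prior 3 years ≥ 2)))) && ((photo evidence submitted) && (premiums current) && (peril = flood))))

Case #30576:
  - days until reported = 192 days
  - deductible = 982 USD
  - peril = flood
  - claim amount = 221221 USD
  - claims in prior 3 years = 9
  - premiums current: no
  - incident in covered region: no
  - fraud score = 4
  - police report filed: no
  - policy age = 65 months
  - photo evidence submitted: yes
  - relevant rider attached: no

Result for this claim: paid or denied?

Atomic conditions:
  relevant rider attached: no → false
  NOT police report filed: no → true
  policy age ≤ 33 months: 65 ≤ 33 is false
  days until reported ≤ 30 days: 192 ≤ 30 is false
  NOT incident in covered region: no → true
  claims in prior 3 years ≥ 2: 9 ≥ 2 is true
  photo evidence submitted: yes → true
  premiums current: no → false
  peril = flood: flood == flood is true
Combine:
[1.1] false OR true OR false = true
[1.2.2.1] true AND true = true
[1.2.2] NOT true = false
[1.2] false → false (antecedent false ⇒ implication holds) = true
[1.3] true AND false AND true = false
[1] true AND true AND false = false
[root] NOT false = true
Overall: true → paid

Paid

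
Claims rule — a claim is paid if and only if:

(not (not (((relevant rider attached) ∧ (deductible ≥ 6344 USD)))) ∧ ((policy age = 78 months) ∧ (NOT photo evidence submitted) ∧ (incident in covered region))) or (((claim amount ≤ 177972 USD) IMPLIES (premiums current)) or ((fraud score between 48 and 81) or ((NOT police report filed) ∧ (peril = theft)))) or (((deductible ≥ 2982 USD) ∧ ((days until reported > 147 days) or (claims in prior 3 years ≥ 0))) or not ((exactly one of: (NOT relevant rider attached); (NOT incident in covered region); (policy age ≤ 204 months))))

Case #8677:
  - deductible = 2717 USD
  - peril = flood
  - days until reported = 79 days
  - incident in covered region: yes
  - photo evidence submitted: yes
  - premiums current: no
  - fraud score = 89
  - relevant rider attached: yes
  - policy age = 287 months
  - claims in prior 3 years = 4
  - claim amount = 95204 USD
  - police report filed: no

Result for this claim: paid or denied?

Atomic conditions:
  relevant rider attached: yes → true
  deductible ≥ 6344 USD: 2717 ≥ 6344 is false
  policy age = 78 months: 287 == 78 is false
  NOT photo evidence submitted: yes → false
  incident in covered region: yes → true
  claim amount ≤ 177972 USD: 95204 ≤ 177972 is true
  premiums current: no → false
  fraud score between 48 and 81: 89 in [48, 81] is false
  NOT police report filed: no → true
  peril = theft: flood == theft is false
  deductible ≥ 2982 USD: 2717 ≥ 2982 is false
  days until reported > 147 days: 79 > 147 is false
  claims in prior 3 years ≥ 0: 4 ≥ 0 is true
  NOT relevant rider attached: yes → false
  NOT incident in covered region: yes → false
  policy age ≤ 204 months: 287 ≤ 204 is false
Combine:
[1.1.1.1] true AND false = false
[1.1.1] NOT false = true
[1.1] NOT true = false
[1.2] false AND false AND true = false
[1] false AND false = false
[2.1] true → false = false
[2.2.2] true AND false = false
[2.2] false OR false = false
[2] false OR false = false
[3.1.2] false OR true = true
[3.1] false AND true = false
[3.2.1] exactly-one(false, false, false) = false
[3.2] NOT false = true
[3] false OR true = true
[root] false OR false OR true = true
Overall: true → paid

Paid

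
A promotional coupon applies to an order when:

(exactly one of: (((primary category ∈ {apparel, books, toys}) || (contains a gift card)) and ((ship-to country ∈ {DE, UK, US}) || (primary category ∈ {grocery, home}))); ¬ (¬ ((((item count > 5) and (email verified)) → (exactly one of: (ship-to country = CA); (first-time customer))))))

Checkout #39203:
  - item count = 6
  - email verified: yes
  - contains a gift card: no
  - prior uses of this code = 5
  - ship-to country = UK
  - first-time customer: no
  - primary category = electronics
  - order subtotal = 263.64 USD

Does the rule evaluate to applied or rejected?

Atomic conditions:
  primary category ∈ {apparel, books, toys}: electronics is not in the set → false
  contains a gift card: no → false
  ship-to country ∈ {DE, UK, US}: UK is in the set → true
  primary category ∈ {grocery, home}: electronics is not in the set → false
  item count > 5: 6 > 5 is true
  email verified: yes → true
  ship-to country = CA: UK == CA is false
  first-time customer: no → false
Combine:
[1.1] false OR false = false
[1.2] true OR false = true
[1] false AND true = false
[2.1.1.1] true AND true = true
[2.1.1.2] exactly-one(false, false) = false
[2.1.1] true → false = false
[2.1] NOT false = true
[2] NOT true = false
[root] exactly-one(false, false) = false
Overall: false → rejected

Rejected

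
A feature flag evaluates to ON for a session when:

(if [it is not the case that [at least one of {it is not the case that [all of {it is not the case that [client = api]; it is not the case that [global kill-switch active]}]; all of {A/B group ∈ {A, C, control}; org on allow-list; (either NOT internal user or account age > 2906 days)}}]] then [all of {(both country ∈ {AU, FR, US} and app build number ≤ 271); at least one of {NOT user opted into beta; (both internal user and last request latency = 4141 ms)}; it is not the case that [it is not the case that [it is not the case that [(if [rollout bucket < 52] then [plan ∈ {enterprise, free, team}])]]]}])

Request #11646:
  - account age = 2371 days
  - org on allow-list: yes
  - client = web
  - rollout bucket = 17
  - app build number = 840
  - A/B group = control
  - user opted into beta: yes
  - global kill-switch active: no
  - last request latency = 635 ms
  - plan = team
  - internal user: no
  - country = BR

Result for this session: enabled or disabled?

Enabled

Atomic conditions:
  client = api: web == api is false
  global kill-switch active: no → false
  A/B group ∈ {A, C, control}: control is in the set → true
  org on allow-list: yes → true
  NOT internal user: no → true
  account age > 2906 days: 2371 > 2906 is false
  country ∈ {AU, FR, US}: BR is not in the set → false
  app build number ≤ 271: 840 ≤ 271 is false
  NOT user opted into beta: yes → false
  internal user: no → false
  last request latency = 4141 ms: 635 == 4141 is false
  rollout bucket < 52: 17 < 52 is true
  plan ∈ {enterprise, free, team}: team is in the set → true
Combine:
[1.1.1.1.1] NOT false = true
[1.1.1.1.2] NOT false = true
[1.1.1.1] true AND true = true
[1.1.1] NOT true = false
[1.1.2.3] true OR false = true
[1.1.2] true AND true AND true = true
[1.1] false OR true = true
[1] NOT true = false
[2.1] false AND false = false
[2.2.2] false AND false = false
[2.2] false OR false = false
[2.3.1.1.1] true → true = true
[2.3.1.1] NOT true = false
[2.3.1] NOT false = true
[2.3] NOT true = false
[2] false AND false AND false = false
[root] false → false (antecedent false ⇒ implication holds) = true
Overall: true → enabled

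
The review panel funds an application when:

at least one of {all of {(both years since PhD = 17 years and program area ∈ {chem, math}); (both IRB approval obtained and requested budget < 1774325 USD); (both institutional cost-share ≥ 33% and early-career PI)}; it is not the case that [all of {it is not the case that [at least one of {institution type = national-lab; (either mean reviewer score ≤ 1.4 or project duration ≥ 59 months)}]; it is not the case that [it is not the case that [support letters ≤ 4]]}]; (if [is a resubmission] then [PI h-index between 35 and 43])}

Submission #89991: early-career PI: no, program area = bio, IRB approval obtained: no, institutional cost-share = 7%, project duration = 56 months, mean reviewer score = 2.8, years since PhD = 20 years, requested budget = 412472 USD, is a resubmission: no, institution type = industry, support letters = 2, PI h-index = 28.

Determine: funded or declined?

Atomic conditions:
  years since PhD = 17 years: 20 == 17 is false
  program area ∈ {chem, math}: bio is not in the set → false
  IRB approval obtained: no → false
  requested budget < 1774325 USD: 412472 < 1774325 is true
  institutional cost-share ≥ 33%: 7 ≥ 33 is false
  early-career PI: no → false
  institution type = national-lab: industry == national-lab is false
  mean reviewer score ≤ 1.4: 2.8 ≤ 1.4 is false
  project duration ≥ 59 months: 56 ≥ 59 is false
  support letters ≤ 4: 2 ≤ 4 is true
  is a resubmission: no → false
  PI h-index between 35 and 43: 28 in [35, 43] is false
Combine:
[1.1] false AND false = false
[1.2] false AND true = false
[1.3] false AND false = false
[1] false AND false AND false = false
[2.1.1.1.2] false OR false = false
[2.1.1.1] false OR false = false
[2.1.1] NOT false = true
[2.1.2.1] NOT true = false
[2.1.2] NOT false = true
[2.1] true AND true = true
[2] NOT true = false
[3] false → false (antecedent false ⇒ implication holds) = true
[root] false OR false OR true = true
Overall: true → funded

Funded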